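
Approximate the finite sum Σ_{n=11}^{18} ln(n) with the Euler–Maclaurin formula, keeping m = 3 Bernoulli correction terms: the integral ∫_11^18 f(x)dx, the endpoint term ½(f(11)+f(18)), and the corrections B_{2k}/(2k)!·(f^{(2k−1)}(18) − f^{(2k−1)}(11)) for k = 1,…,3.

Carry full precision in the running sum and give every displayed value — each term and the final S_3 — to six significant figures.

∫_11^18 ln(x) dx evaluates to 18.6498.
Boundary: ½(f(11) + f(18)) = ½(2.39790 + 2.89037) = 2.64413.
Integral + boundary = 21.2940.
k=1: B_{2}/(2)! × [f^{(1)}(18) − f^{(1)}(11)] = 1/12 × (0.0555556 − 0.0909091) = -0.00294613.
Running total after k=1: 21.2910.
k=2: B_{4}/(4)! × [f^{(3)}(18) − f^{(3)}(11)] = −1/720 × (0.000342936 − 0.00150263) = 1.61069e-06.
Running total after k=2: 21.2910.
k=3: B_{6}/(6)! × [f^{(5)}(18) − f^{(5)}(11)] = 1/30240 × (1.27013e-05 − 0.000149021) = -4.50793e-09.

S_3 ≈ 21.2910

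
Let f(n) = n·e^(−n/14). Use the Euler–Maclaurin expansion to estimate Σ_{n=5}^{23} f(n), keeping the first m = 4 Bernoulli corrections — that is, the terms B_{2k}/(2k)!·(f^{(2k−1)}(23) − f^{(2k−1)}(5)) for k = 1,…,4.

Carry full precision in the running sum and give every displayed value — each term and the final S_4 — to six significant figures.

S_4 ≈ 89.8437

Integral: ∫_5^23 x·e^(−x/14) dx = 85.9179.
½[f(5) + f(23)] = ½[3.49836 + 4.44881] = 3.97359.
Running total after boundary: 89.8915.
Correction k=1: B_{2}/2! · (f^{(1)}(23) − f^{(1)}(5)) = 1/12 · (-0.124346 − 0.449789) = -0.0478446.
After k=1: 89.8437.
Correction k=2: B_{4}/4! · (f^{(3)}(23) − f^{(3)}(5)) = −1/720 · (0.00133932 − 0.00943436) = 1.12431e-05.
After k=2: 89.8437.
Correction k=3: B_{6}/6! · (f^{(5)}(23) − f^{(5)}(5)) = 1/30240 · (1.69034e-05 − 8.45606e-05) = -2.23734e-09.
After k=3: 89.8437.
Correction k=4: B_{8}/8! · (f^{(7)}(23) − f^{(7)}(5)) = −1/1209600 · (1.37620e-07 − 6.17279e-07) = 3.96544e-13.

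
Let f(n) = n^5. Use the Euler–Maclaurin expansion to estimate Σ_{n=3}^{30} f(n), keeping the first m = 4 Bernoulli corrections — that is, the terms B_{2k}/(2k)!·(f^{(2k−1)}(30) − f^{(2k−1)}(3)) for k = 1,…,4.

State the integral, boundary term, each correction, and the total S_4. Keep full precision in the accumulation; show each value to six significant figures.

Integral: ∫_3^30 x^5 dx = 1.21500e+08.
½[f(3) + f(30)] = ½[243.000 + 2.43000e+07] = 1.21501e+07.
So far: 1.33650e+08.
Correction k=1: B_{2}/2! · (f^{(1)}(30) − f^{(1)}(3)) = 1/12 · (4.05000e+06 − 405.000) = 337466.
Partial sum through k=1: 1.33987e+08.
Correction k=2: B_{4}/4! · (f^{(3)}(30) − f^{(3)}(3)) = −1/720 · (54000.0 − 540.000) = -74.2500.
Partial sum through k=2: 1.33987e+08.
Correction k=3: B_{6}/6! · (f^{(5)}(30) − f^{(5)}(3)) = 1/30240 · (120.000 − 120.000) = 0.00000.
Partial sum through k=3: 1.33987e+08.
Correction k=4: B_{8}/8! · (f^{(7)}(30) − f^{(7)}(3)) = −1/1209600 · (0.00000 − 0.00000) = 0.00000.

S_4 ≈ 1.33987e+08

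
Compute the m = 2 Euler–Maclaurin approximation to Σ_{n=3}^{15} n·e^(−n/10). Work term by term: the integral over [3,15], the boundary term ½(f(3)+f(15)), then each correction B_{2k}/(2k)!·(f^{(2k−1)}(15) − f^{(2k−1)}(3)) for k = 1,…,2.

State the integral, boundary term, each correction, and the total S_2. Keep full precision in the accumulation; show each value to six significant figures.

S_2 ≈ 43.2560

The integral term ∫_3^15 x·e^(−x/10) dx = 40.5238.
Endpoint term: (f(3) + f(15))/2 = (2.22245 + 3.34695)/2 = 2.78470.
Integral + boundary = 43.3085.
Order-1 term: 1/12 · (-0.111565 − 0.518573) = -0.0525115.
After k=1: 43.2560.
Order-2 term: −1/720 · (0.00334695 − 0.0200021) = 2.31321e-05.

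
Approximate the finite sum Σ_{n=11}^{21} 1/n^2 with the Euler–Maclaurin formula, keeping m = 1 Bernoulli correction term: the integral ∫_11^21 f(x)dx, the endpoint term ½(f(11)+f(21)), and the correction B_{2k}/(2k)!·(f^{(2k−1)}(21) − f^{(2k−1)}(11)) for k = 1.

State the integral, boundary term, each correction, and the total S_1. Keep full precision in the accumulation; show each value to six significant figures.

Integral: ∫_11^21 1/x^2 dx = 0.0432900.
Boundary: ½(f(11) + f(21)) = ½(0.00826446 + 0.00226757) = 0.00526602.
Integral + boundary = 0.0485561.
k=1: B_{2}/(2)! × [f^{(1)}(21) − f^{(1)}(11)] = 1/12 × (-0.000215959 − (-0.00150263)) = 0.000107223.

S_1 ≈ 0.0486633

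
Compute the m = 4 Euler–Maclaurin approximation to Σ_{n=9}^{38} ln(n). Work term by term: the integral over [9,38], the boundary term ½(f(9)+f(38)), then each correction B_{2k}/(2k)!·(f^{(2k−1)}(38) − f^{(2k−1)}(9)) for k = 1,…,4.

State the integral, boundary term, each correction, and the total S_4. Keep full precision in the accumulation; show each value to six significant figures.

S_4 ≈ 92.3636

∫_9^38 ln(x) dx evaluates to 89.4533.
Endpoint term: (f(9) + f(38))/2 = (2.19722 + 3.63759)/2 = 2.91741.
So far: 92.3707.
Order-1 term: 1/12 · (0.0263158 − 0.111111) = -0.00706628.
After k=1: 92.3636.
Order-2 term: −1/720 · (3.64485e-05 − 0.00274348) = 3.75977e-06.
After k=2: 92.3636.
Order-3 term: 1/30240 · (3.02896e-07 − 0.000406442) = -1.34305e-08.
After k=3: 92.3636.
Order-4 term: −1/1209600 · (6.29285e-09 − 0.000150534) = 1.24444e-10.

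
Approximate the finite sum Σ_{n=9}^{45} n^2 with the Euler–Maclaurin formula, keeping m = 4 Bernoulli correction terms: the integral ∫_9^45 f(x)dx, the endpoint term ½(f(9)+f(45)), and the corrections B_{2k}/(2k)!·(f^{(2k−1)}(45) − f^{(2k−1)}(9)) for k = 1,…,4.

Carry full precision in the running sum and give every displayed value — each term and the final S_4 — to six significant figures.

S_4 ≈ 31191.0

∫_9^45 x^2 dx evaluates to 30132.0.
Boundary: ½(f(9) + f(45)) = ½(81.0000 + 2025.00) = 1053.00.
Integral + boundary = 31185.0.
Order-1 term: 1/12 · (90.0000 − 18.0000) = 6.00000.
After k=1: 31191.0.
Order-2 term: −1/720 · (0.00000 − 0.00000) = 0.00000.
After k=2: 31191.0.
Order-3 term: 1/30240 · (0.00000 − 0.00000) = 0.00000.
After k=3: 31191.0.
Order-4 term: −1/1209600 · (0.00000 − 0.00000) = 0.00000.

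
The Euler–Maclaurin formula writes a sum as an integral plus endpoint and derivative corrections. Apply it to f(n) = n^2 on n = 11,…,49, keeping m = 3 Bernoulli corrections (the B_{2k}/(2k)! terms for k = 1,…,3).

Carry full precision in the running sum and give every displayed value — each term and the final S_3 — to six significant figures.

Integral: ∫_11^49 x^2 dx = 38772.7.
Endpoint term: (f(11) + f(49))/2 = (121.000 + 2401.00)/2 = 1261.00.
Integral + boundary = 40033.7.
k=1: B_{2}/(2)! × [f^{(1)}(49) − f^{(1)}(11)] = 1/12 × (98.0000 − 22.0000) = 6.33333.
Partial sum through k=1: 40040.0.
k=2: B_{4}/(4)! × [f^{(3)}(49) − f^{(3)}(11)] = −1/720 × (0.00000 − 0.00000) = 0.00000.
Partial sum through k=2: 40040.0.
k=3: B_{6}/(6)! × [f^{(5)}(49) − f^{(5)}(11)] = 1/30240 × (0.00000 − 0.00000) = 0.00000.

S_3 ≈ 40040.0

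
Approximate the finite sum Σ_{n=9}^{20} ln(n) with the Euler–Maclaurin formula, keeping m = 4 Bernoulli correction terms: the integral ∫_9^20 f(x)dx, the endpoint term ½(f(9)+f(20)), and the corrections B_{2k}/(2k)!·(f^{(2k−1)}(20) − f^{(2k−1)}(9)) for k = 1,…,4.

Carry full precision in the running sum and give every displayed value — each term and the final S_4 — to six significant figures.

S_4 ≈ 31.7310

The integral term ∫_9^20 ln(x) dx = 29.1396.
½[f(9) + f(20)] = ½[2.19722 + 2.99573] = 2.59648.
Running total after boundary: 31.7361.
k=1: B_{2}/(2)! × [f^{(1)}(20) − f^{(1)}(9)] = 1/12 × (0.0500000 − 0.111111) = -0.00509259.
Running total after k=1: 31.7310.
k=2: B_{4}/(4)! × [f^{(3)}(20) − f^{(3)}(9)] = −1/720 × (0.000250000 − 0.00274348) = 3.46317e-06.
Running total after k=2: 31.7310.
k=3: B_{6}/(6)! × [f^{(5)}(20) − f^{(5)}(9)] = 1/30240 × (7.50000e-06 − 0.000406442) = -1.31925e-08.
Running total after k=3: 31.7310.
k=4: B_{8}/(8)! × [f^{(7)}(20) − f^{(7)}(9)] = −1/1209600 × (5.62500e-07 − 0.000150534) = 1.23984e-10.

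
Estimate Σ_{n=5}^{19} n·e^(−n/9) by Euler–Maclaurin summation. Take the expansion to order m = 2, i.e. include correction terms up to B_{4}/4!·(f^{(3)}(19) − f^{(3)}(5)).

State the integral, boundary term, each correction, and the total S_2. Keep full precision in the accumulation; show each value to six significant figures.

S_2 ≈ 44.3273

∫_5^19 x·e^(−x/9) dx evaluates to 41.7749.
Endpoint term: (f(5) + f(19))/2 = (2.86877 + 2.30096)/2 = 2.58487.
Integral + boundary = 44.3598.
Correction k=1: B_{2}/2! · (f^{(1)}(19) − f^{(1)}(5)) = 1/12 · (-0.134559 − 0.255002) = -0.0324634.
Running total after k=1: 44.3273.
Correction k=2: B_{4}/4! · (f^{(3)}(19) − f^{(3)}(5)) = −1/720 · (0.00132898 − 0.0173149) = 2.22027e-05.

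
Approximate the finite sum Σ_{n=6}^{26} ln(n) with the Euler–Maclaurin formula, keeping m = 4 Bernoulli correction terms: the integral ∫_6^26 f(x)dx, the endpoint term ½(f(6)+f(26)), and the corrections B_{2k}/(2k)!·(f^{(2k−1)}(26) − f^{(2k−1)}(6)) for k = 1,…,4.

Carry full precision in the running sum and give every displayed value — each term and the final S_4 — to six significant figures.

S_4 ≈ 56.4742

The integral term ∫_6^26 ln(x) dx = 53.9600.
Boundary: ½(f(6) + f(26)) = ½(1.79176 + 3.25810) = 2.52493.
Integral + boundary = 56.4849.
Correction k=1: B_{2}/2! · (f^{(1)}(26) − f^{(1)}(6)) = 1/12 · (0.0384615 − 0.166667) = -0.0106838.
After k=1: 56.4742.
Correction k=2: B_{4}/4! · (f^{(3)}(26) − f^{(3)}(6)) = −1/720 · (0.000113792 − 0.00925926) = 1.27020e-05.
After k=2: 56.4742.
Correction k=3: B_{6}/6! · (f^{(5)}(26) − f^{(5)}(6)) = 1/30240 · (2.01997e-06 − 0.00308642) = -1.01997e-07.
After k=3: 56.4742.
Correction k=4: B_{8}/8! · (f^{(7)}(26) − f^{(7)}(6)) = −1/1209600 · (8.96436e-08 − 0.00257202) = 2.12626e-09.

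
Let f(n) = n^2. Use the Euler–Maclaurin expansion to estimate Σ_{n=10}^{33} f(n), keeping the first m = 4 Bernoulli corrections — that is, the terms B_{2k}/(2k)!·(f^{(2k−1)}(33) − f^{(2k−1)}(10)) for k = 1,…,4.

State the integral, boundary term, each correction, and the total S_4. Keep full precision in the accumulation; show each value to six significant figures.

S_4 ≈ 12244.0

∫_10^33 x^2 dx evaluates to 11645.7.
Endpoint term: (f(10) + f(33))/2 = (100.000 + 1089.00)/2 = 594.500.
So far: 12240.2.
Order-1 term: 1/12 · (66.0000 − 20.0000) = 3.83333.
Running total after k=1: 12244.0.
Order-2 term: −1/720 · (0.00000 − 0.00000) = 0.00000.
Running total after k=2: 12244.0.
Order-3 term: 1/30240 · (0.00000 − 0.00000) = 0.00000.
Running total after k=3: 12244.0.
Order-4 term: −1/1209600 · (0.00000 − 0.00000) = 0.00000.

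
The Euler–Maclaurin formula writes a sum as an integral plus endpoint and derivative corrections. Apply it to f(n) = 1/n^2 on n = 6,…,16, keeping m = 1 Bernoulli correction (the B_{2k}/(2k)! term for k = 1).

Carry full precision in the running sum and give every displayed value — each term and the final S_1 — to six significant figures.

∫_6^16 1/x^2 dx evaluates to 0.104167.
Boundary: ½(f(6) + f(16)) = ½(0.0277778 + 0.00390625) = 0.0158420.
So far: 0.120009.
k=1: B_{2}/(2)! × [f^{(1)}(16) − f^{(1)}(6)] = 1/12 × (-0.000488281 − (-0.00925926)) = 0.000730915.

S_1 ≈ 0.120740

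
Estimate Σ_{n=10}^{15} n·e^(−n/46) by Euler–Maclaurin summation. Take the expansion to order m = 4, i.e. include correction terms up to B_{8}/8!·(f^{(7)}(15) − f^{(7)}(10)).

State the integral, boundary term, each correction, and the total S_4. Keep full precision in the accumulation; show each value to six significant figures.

Integral: ∫_10^15 x·e^(−x/46) dx = 47.4791.
Boundary: ½(f(10) + f(15)) = ½(8.04615 + 10.8261) = 9.43614.
Integral + boundary = 56.9153.
k=1: B_{2}/(2)! × [f^{(1)}(15) − f^{(1)}(10)] = 1/12 × (0.486392 − 0.629699) = -0.0119423.
Partial sum through k=1: 56.9033.
k=2: B_{4}/(4)! × [f^{(3)}(15) − f^{(3)}(10)] = −1/720 × (0.000912040 − 0.00105809) = 2.02854e-07.
Partial sum through k=2: 56.9033.
k=3: B_{6}/(6)! × [f^{(5)}(15) − f^{(5)}(10)] = 1/30240 × (7.53410e-07 − 8.59452e-07) = -3.50667e-12.
Partial sum through k=3: 56.9033.
k=4: B_{8}/(8)! × [f^{(7)}(15) − f^{(7)}(10)] = −1/1209600 × (5.08412e-10 − 5.76020e-10) = 5.58933e-17.

S_4 ≈ 56.9033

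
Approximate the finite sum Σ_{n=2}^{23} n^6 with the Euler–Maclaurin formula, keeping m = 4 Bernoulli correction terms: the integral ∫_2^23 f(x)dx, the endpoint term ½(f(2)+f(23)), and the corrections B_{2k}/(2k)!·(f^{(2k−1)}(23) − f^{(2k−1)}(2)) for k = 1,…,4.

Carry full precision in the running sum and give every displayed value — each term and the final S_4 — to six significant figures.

S_4 ≈ 5.63638e+08

The integral term ∫_2^23 x^6 dx = 4.86404e+08.
Boundary: ½(f(2) + f(23)) = ½(64.0000 + 1.48036e+08) = 7.40180e+07.
So far: 5.60422e+08.
Correction k=1: B_{2}/2! · (f^{(1)}(23) − f^{(1)}(2)) = 1/12 · (3.86181e+07 − 192.000) = 3.21816e+06.
Running total after k=1: 5.63640e+08.
Correction k=2: B_{4}/4! · (f^{(3)}(23) − f^{(3)}(2)) = −1/720 · (1.46004e+06 − 960.000) = -2026.50.
Running total after k=2: 5.63638e+08.
Correction k=3: B_{6}/6! · (f^{(5)}(23) − f^{(5)}(2)) = 1/30240 · (16560.0 − 1440.00) = 0.500000.
Running total after k=3: 5.63638e+08.
Correction k=4: B_{8}/8! · (f^{(7)}(23) − f^{(7)}(2)) = −1/1209600 · (0.00000 − 0.00000) = 0.00000.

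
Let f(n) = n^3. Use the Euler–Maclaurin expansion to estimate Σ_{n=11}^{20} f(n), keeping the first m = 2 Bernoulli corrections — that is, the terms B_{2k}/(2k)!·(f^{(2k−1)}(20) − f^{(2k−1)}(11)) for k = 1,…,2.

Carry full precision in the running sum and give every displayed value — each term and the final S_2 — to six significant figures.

The integral term ∫_11^20 x^3 dx = 36339.8.
Boundary: ½(f(11) + f(20)) = ½(1331.00 + 8000.00) = 4665.50.
Running total after boundary: 41005.2.
Order-1 term: 1/12 · (1200.00 − 363.000) = 69.7500.
Partial sum through k=1: 41075.0.
Order-2 term: −1/720 · (6.00000 − 6.00000) = 0.00000.

S_2 ≈ 41075.0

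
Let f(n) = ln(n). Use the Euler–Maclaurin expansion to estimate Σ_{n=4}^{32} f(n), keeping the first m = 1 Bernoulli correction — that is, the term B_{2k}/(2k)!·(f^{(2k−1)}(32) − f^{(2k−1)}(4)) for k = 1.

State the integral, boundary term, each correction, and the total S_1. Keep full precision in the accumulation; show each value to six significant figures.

S_1 ≈ 79.7662

The integral term ∫_4^32 ln(x) dx = 77.3584.
½[f(4) + f(32)] = ½[1.38629 + 3.46574] = 2.42602.
Integral + boundary = 79.7844.
Order-1 term: 1/12 · (0.0312500 − 0.250000) = -0.0182292.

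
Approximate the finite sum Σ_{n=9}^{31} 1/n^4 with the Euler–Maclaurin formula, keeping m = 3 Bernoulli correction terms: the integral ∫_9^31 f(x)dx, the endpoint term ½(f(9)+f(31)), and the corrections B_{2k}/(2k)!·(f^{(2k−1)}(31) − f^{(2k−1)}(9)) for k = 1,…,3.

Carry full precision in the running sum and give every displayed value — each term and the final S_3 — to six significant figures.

S_3 ≈ 0.000528407

∫_9^31 1/x^4 dx evaluates to 0.000446058.
Endpoint term: (f(9) + f(31))/2 = (0.000152416 + 1.08281e-06)/2 = 7.67493e-05.
So far: 0.000522808.
Correction k=1: B_{2}/2! · (f^{(1)}(31) − f^{(1)}(9)) = 1/12 · (-1.39718e-07 − (-6.77404e-05)) = 5.63339e-06.
After k=1: 0.000528441.
Correction k=2: B_{4}/4! · (f^{(3)}(31) − f^{(3)}(9)) = −1/720 · (-4.36164e-09 − (-2.50890e-05)) = -3.48398e-08.
After k=2: 0.000528406.
Correction k=3: B_{6}/6! · (f^{(5)}(31) − f^{(5)}(9)) = 1/30240 · (-2.54164e-10 − (-1.73455e-05)) = 5.73586e-10.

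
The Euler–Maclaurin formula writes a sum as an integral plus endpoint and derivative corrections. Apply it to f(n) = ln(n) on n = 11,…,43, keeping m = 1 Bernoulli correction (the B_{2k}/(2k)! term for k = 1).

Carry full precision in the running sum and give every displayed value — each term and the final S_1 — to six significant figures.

S_1 ≈ 106.429

∫_11^43 ln(x) dx evaluates to 103.355.
Boundary: ½(f(11) + f(43)) = ½(2.39790 + 3.76120) = 3.07955.
Running total after boundary: 106.434.
Order-1 term: 1/12 · (0.0232558 − 0.0909091) = -0.00563777.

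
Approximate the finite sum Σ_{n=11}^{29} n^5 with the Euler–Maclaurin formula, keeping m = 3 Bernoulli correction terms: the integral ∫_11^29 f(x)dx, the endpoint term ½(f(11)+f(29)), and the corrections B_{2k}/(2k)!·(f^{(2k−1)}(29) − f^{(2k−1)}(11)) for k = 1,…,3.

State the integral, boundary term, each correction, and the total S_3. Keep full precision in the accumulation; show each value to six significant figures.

S_3 ≈ 1.09467e+08

The integral term ∫_11^29 x^5 dx = 9.88420e+07.
½[f(11) + f(29)] = ½[161051 + 2.05111e+07] = 1.03361e+07.
Integral + boundary = 1.09178e+08.
Order-1 term: 1/12 · (3.53640e+06 − 73205.0) = 288600.
After k=1: 1.09467e+08.
Order-2 term: −1/720 · (50460.0 − 7260.00) = -60.0000.
After k=2: 1.09467e+08.
Order-3 term: 1/30240 · (120.000 − 120.000) = 0.00000.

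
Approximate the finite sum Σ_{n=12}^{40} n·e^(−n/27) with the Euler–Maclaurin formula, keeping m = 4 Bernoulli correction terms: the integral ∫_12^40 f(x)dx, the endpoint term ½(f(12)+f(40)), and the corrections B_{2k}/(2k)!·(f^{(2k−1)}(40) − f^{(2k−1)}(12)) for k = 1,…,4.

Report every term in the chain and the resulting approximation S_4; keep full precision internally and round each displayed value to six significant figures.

S_4 ≈ 272.330

Integral: ∫_12^40 x·e^(−x/27) dx = 263.976.
½[f(12) + f(40)] = ½[7.69416 + 9.09203] = 8.39310.
Running total after boundary: 272.369.
Correction k=1: B_{2}/2! · (f^{(1)}(40) − f^{(1)}(12)) = 1/12 · (-0.109441 − 0.356211) = -0.0388044.
Partial sum through k=1: 272.330.
Correction k=2: B_{4}/4! · (f^{(3)}(40) − f^{(3)}(12)) = −1/720 · (0.000473471 − 0.00224770) = 2.46420e-06.
Partial sum through k=2: 272.330.
Correction k=3: B_{6}/6! · (f^{(5)}(40) − f^{(5)}(12)) = 1/30240 · (1.50489e-06 − 5.49625e-06) = -1.31989e-10.
Partial sum through k=3: 272.330.
Correction k=4: B_{8}/8! · (f^{(7)}(40) − f^{(7)}(12)) = −1/1209600 · (3.23773e-09 − 1.08494e-08) = 6.29275e-15.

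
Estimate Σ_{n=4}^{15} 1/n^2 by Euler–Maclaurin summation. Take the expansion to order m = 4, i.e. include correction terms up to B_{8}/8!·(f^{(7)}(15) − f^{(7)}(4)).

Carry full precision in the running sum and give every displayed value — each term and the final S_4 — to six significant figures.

S_4 ≈ 0.219329

∫_4^15 1/x^2 dx evaluates to 0.183333.
½[f(4) + f(15)] = ½[0.0625000 + 0.00444444] = 0.0334722.
Running total after boundary: 0.216806.
Correction k=1: B_{2}/2! · (f^{(1)}(15) − f^{(1)}(4)) = 1/12 · (-0.000592593 − (-0.0312500)) = 0.00255478.
After k=1: 0.219360.
Correction k=2: B_{4}/4! · (f^{(3)}(15) − f^{(3)}(4)) = −1/720 · (-3.16049e-05 − (-0.0234375)) = -3.25082e-05.
After k=2: 0.219328.
Correction k=3: B_{6}/6! · (f^{(5)}(15) − f^{(5)}(4)) = 1/30240 · (-4.21399e-06 − (-0.0439453)) = 1.45308e-06.
After k=3: 0.219329.
Correction k=4: B_{8}/8! · (f^{(7)}(15) − f^{(7)}(4)) = −1/1209600 · (-1.04882e-06 − (-0.153809)) = -1.27156e-07.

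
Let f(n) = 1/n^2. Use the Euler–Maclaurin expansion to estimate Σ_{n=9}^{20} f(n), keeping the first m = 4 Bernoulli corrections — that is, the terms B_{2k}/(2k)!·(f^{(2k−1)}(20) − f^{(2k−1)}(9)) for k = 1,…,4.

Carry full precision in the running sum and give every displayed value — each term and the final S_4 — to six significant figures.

Integral: ∫_9^20 1/x^2 dx = 0.0611111.
Boundary: ½(f(9) + f(20)) = ½(0.0123457 + 0.00250000) = 0.00742284.
Integral + boundary = 0.0685340.
Order-1 term: 1/12 · (-0.000250000 − (-0.00274348)) = 0.000207790.
After k=1: 0.0687417.
Order-2 term: −1/720 · (-7.50000e-06 − (-0.000406442)) = -5.54086e-07.
After k=2: 0.0687412.
Order-3 term: 1/30240 · (-5.62500e-07 − (-0.000150534)) = 4.95938e-09.
After k=3: 0.0687412.
Order-4 term: −1/1209600 · (-7.87500e-08 − (-0.000104073)) = -8.59741e-11.

S_4 ≈ 0.0687412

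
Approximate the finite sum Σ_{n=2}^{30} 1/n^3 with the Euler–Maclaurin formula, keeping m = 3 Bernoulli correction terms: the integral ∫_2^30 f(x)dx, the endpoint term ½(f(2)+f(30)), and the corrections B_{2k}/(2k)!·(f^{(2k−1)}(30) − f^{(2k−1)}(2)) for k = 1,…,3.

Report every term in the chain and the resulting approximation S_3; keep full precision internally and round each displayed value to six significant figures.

∫_2^30 1/x^3 dx evaluates to 0.124444.
½[f(2) + f(30)] = ½[0.125000 + 3.70370e-05] = 0.0625185.
So far: 0.186963.
Order-1 term: 1/12 · (-3.70370e-06 − (-0.187500)) = 0.0156247.
Partial sum through k=1: 0.202588.
Order-2 term: −1/720 · (-8.23045e-08 − (-0.937500)) = -0.00130208.
Partial sum through k=2: 0.201286.
Order-3 term: 1/30240 · (-3.84088e-09 − (-9.84375)) = 0.000325521.

S_3 ≈ 0.201611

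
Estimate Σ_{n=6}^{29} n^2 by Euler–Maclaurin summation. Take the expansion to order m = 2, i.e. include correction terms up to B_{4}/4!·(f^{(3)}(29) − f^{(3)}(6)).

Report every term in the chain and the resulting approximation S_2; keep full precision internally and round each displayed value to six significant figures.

S_2 ≈ 8500.00

The integral term ∫_6^29 x^2 dx = 8057.67.
Boundary: ½(f(6) + f(29)) = ½(36.0000 + 841.000) = 438.500.
So far: 8496.17.
Correction k=1: B_{2}/2! · (f^{(1)}(29) − f^{(1)}(6)) = 1/12 · (58.0000 − 12.0000) = 3.83333.
After k=1: 8500.00.
Correction k=2: B_{4}/4! · (f^{(3)}(29) − f^{(3)}(6)) = −1/720 · (0.00000 − 0.00000) = 0.00000.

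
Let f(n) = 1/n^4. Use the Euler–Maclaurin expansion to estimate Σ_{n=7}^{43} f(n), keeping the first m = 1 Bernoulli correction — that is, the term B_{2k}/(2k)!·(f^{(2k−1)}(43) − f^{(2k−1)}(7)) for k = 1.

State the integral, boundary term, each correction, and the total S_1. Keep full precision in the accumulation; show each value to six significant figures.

Integral: ∫_7^43 1/x^4 dx = 0.000967625.
½[f(7) + f(43)] = ½[0.000416493 + 2.92500e-07] = 0.000208393.
Running total after boundary: 0.00117602.
Order-1 term: 1/12 · (-2.72093e-08 − (-0.000237996)) = 1.98307e-05.

S_1 ≈ 0.00119585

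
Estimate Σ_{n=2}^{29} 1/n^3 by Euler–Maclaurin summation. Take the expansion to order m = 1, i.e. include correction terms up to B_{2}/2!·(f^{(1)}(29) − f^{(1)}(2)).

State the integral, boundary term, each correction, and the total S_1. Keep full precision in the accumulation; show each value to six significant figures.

Integral: ∫_2^29 1/x^3 dx = 0.124405.
Endpoint term: (f(2) + f(29))/2 = (0.125000 + 4.10021e-05)/2 = 0.0625205.
Integral + boundary = 0.186926.
k=1: B_{2}/(2)! × [f^{(1)}(29) − f^{(1)}(2)] = 1/12 × (-4.24160e-06 − (-0.187500)) = 0.0156246.

S_1 ≈ 0.202551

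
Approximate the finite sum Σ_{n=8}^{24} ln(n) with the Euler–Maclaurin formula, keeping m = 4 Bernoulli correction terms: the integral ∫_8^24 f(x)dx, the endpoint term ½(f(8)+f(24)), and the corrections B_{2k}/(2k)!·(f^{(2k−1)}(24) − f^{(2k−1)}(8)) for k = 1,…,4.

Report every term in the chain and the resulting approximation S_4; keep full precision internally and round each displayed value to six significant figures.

S_4 ≈ 46.2596

∫_8^24 ln(x) dx evaluates to 43.6378.
Endpoint term: (f(8) + f(24))/2 = (2.07944 + 3.17805)/2 = 2.62875.
Integral + boundary = 46.2665.
k=1: B_{2}/(2)! × [f^{(1)}(24) − f^{(1)}(8)] = 1/12 × (0.0416667 − 0.125000) = -0.00694444.
Partial sum through k=1: 46.2596.
k=2: B_{4}/(4)! × [f^{(3)}(24) − f^{(3)}(8)] = −1/720 × (0.000144676 − 0.00390625) = 5.22441e-06.
Partial sum through k=2: 46.2596.
k=3: B_{6}/(6)! × [f^{(5)}(24) − f^{(5)}(8)] = 1/30240 × (3.01408e-06 − 0.000732422) = -2.41206e-08.
Partial sum through k=3: 46.2596.
k=4: B_{8}/(8)! × [f^{(7)}(24) − f^{(7)}(8)] = −1/1209600 × (1.56983e-07 − 0.000343323) = 2.83702e-10.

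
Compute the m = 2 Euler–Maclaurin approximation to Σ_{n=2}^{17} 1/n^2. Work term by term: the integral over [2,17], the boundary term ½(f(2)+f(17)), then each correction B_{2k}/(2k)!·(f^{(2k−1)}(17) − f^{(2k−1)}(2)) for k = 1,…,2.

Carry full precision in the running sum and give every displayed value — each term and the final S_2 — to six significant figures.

The integral term ∫_2^17 1/x^2 dx = 0.441176.
Boundary: ½(f(2) + f(17)) = ½(0.250000 + 0.00346021) = 0.126730.
So far: 0.567907.
Order-1 term: 1/12 · (-0.000407083 − (-0.250000)) = 0.0207994.
After k=1: 0.588706.
Order-2 term: −1/720 · (-1.69031e-05 − (-0.750000)) = -0.00104164.

S_2 ≈ 0.587664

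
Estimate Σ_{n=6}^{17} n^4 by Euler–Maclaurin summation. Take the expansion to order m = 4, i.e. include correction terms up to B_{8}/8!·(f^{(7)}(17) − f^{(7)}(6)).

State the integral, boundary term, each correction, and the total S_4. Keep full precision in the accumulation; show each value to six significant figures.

Integral: ∫_6^17 x^4 dx = 282416.
Boundary: ½(f(6) + f(17)) = ½(1296.00 + 83521.0) = 42408.5.
Integral + boundary = 324825.
Correction k=1: B_{2}/2! · (f^{(1)}(17) − f^{(1)}(6)) = 1/12 · (19652.0 − 864.000) = 1565.67.
After k=1: 326390.
Correction k=2: B_{4}/4! · (f^{(3)}(17) − f^{(3)}(6)) = −1/720 · (408.000 − 144.000) = -0.366667.
After k=2: 326390.
Correction k=3: B_{6}/6! · (f^{(5)}(17) − f^{(5)}(6)) = 1/30240 · (0.00000 − 0.00000) = 0.00000.
After k=3: 326390.
Correction k=4: B_{8}/8! · (f^{(7)}(17) − f^{(7)}(6)) = −1/1209600 · (0.00000 − 0.00000) = 0.00000.

S_4 ≈ 326390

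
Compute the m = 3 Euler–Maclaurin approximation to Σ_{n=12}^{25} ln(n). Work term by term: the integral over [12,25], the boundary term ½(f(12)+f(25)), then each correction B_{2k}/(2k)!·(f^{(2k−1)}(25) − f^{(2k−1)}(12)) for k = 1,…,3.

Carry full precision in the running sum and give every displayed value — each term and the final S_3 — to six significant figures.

S_3 ≈ 40.5013

∫_12^25 ln(x) dx evaluates to 37.6530.
Endpoint term: (f(12) + f(25))/2 = (2.48491 + 3.21888)/2 = 2.85189.
Running total after boundary: 40.5049.
Order-1 term: 1/12 · (0.0400000 − 0.0833333) = -0.00361111.
After k=1: 40.5013.
Order-2 term: −1/720 · (0.000128000 − 0.00115741) = 1.42973e-06.
After k=2: 40.5013.
Order-3 term: 1/30240 · (2.45760e-06 − 9.64506e-05) = -3.10823e-09.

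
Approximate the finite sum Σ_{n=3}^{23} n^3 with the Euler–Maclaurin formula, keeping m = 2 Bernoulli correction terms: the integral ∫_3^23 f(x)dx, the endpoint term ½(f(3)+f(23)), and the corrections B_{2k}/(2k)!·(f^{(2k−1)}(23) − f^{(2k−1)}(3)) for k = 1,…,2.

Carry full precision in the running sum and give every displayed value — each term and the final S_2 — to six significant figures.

Integral: ∫_3^23 x^3 dx = 69940.0.
Boundary: ½(f(3) + f(23)) = ½(27.0000 + 12167.0) = 6097.00.
So far: 76037.0.
Correction k=1: B_{2}/2! · (f^{(1)}(23) − f^{(1)}(3)) = 1/12 · (1587.00 − 27.0000) = 130.000.
After k=1: 76167.0.
Correction k=2: B_{4}/4! · (f^{(3)}(23) − f^{(3)}(3)) = −1/720 · (6.00000 − 6.00000) = 0.00000.

S_2 ≈ 76167.0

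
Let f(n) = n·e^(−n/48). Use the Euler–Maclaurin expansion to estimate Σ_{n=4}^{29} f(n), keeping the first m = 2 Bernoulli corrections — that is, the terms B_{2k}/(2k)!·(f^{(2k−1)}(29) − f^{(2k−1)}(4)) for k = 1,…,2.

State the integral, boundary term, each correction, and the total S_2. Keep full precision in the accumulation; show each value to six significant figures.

S_2 ≈ 286.170

Integral: ∫_4^29 x·e^(−x/48) dx = 276.457.
Endpoint term: (f(4) + f(29))/2 = (3.68018 + 15.8494)/2 = 9.76477.
Running total after boundary: 286.222.
Order-1 term: 1/12 · (0.216335 − 0.843374) = -0.0522533.
Partial sum through k=1: 286.170.
Order-2 term: −1/720 · (0.000568313 − 0.00116470) = 8.28311e-07.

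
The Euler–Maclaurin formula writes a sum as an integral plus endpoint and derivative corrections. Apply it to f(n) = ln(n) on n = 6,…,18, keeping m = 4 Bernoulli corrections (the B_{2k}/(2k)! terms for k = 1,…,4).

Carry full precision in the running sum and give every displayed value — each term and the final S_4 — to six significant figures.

S_4 ≈ 31.6080

∫_6^18 ln(x) dx evaluates to 29.2761.
Endpoint term: (f(6) + f(18))/2 = (1.79176 + 2.89037)/2 = 2.34107.
Integral + boundary = 31.6172.
Order-1 term: 1/12 · (0.0555556 − 0.166667) = -0.00925926.
Partial sum through k=1: 31.6079.
Order-2 term: −1/720 · (0.000342936 − 0.00925926) = 1.23838e-05.
Partial sum through k=2: 31.6080.
Order-3 term: 1/30240 · (1.27013e-05 − 0.00308642) = -1.01644e-07.
Partial sum through k=3: 31.6080.
Order-4 term: −1/1209600 · (1.17605e-06 − 0.00257202) = 2.12536e-09.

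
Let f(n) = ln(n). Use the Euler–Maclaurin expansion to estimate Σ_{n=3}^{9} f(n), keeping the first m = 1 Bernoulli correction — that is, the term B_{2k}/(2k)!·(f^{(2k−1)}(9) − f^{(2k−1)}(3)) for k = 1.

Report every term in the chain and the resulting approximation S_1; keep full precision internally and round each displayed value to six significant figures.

S_1 ≈ 12.1086

∫_3^9 ln(x) dx evaluates to 10.4792.
½[f(3) + f(9)] = ½[1.09861 + 2.19722] = 1.64792.
So far: 12.1271.
Correction k=1: B_{2}/2! · (f^{(1)}(9) − f^{(1)}(3)) = 1/12 · (0.111111 − 0.333333) = -0.0185185.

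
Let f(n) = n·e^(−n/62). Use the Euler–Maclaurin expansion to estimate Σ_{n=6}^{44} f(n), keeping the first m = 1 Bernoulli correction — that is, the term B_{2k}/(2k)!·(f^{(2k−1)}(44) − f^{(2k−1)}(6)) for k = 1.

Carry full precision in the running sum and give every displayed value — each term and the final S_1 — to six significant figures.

S_1 ≈ 608.479

The integral term ∫_6^44 x·e^(−x/62) dx = 594.992.
Boundary: ½(f(6) + f(44)) = ½(5.44657 + 21.6393) = 13.5429.
Running total after boundary: 608.535.
Correction k=1: B_{2}/2! · (f^{(1)}(44) − f^{(1)}(6)) = 1/12 · (0.142781 − 0.819913) = -0.0564276.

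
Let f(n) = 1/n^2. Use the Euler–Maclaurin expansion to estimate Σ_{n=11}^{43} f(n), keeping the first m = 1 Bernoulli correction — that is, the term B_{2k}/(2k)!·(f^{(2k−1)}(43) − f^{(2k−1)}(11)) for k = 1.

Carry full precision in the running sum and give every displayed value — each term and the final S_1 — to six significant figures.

S_1 ≈ 0.0721790

∫_11^43 1/x^2 dx evaluates to 0.0676533.
½[f(11) + f(43)] = ½[0.00826446 + 0.000540833] = 0.00440265.
Running total after boundary: 0.0720559.
k=1: B_{2}/(2)! × [f^{(1)}(43) − f^{(1)}(11)] = 1/12 × (-2.51550e-05 − (-0.00150263)) = 0.000123123.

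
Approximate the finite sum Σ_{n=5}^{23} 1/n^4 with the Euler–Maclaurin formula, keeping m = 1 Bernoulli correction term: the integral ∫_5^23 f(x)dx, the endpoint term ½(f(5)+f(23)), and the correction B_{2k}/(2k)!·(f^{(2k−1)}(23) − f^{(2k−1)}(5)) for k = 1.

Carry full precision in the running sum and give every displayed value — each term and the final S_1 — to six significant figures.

Integral: ∫_5^23 1/x^4 dx = 0.00263927.
½[f(5) + f(23)] = ½[0.00160000 + 3.57346e-06] = 0.000801787.
Running total after boundary: 0.00344106.
Correction k=1: B_{2}/2! · (f^{(1)}(23) − f^{(1)}(5)) = 1/12 · (-6.21471e-07 − (-0.00128000)) = 0.000106615.

S_1 ≈ 0.00354767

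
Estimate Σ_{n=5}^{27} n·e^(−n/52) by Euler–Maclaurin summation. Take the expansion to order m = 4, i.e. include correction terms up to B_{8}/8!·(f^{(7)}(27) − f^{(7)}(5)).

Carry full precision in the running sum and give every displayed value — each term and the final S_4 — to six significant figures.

S_4 ≈ 258.362

Integral: ∫_5^27 x·e^(−x/52) dx = 248.103.
Endpoint term: (f(5) + f(27))/2 = (4.54162 + 16.0644)/2 = 10.3030.
So far: 258.406.
Correction k=1: B_{2}/2! · (f^{(1)}(27) − f^{(1)}(5)) = 1/12 · (0.286047 − 0.820985) = -0.0445782.
After k=1: 258.362.
Correction k=2: B_{4}/4! · (f^{(3)}(27) − f^{(3)}(5)) = −1/720 · (0.000545859 − 0.000975456) = 5.96663e-07.
After k=2: 258.362.
Correction k=3: B_{6}/6! · (f^{(5)}(27) − f^{(5)}(5)) = 1/30240 · (3.64620e-07 − 6.09206e-07) = -8.08818e-12.
After k=3: 258.362.
Correction k=4: B_{8}/8! · (f^{(7)}(27) − f^{(7)}(5)) = −1/1209600 · (1.95033e-10 − 3.17185e-10) = 1.00985e-16.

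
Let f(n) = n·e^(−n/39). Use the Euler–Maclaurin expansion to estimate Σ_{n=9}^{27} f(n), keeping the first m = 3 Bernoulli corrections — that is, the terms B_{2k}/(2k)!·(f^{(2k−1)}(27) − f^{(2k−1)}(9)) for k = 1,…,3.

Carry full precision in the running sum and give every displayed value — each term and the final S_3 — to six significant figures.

∫_9^27 x·e^(−x/39) dx evaluates to 198.142.
Endpoint term: (f(9) + f(27))/2 = (7.14530 + 13.5113)/2 = 10.3283.
So far: 208.471.
k=1: B_{2}/(2)! × [f^{(1)}(27) − f^{(1)}(9)] = 1/12 × (0.153975 − 0.610710) = -0.0380612.
Partial sum through k=1: 208.433.
k=2: B_{4}/(4)! × [f^{(3)}(27) − f^{(3)}(9)] = −1/720 × (0.000759247 − 0.00144547) = 9.53083e-07.
Partial sum through k=2: 208.433.
k=3: B_{6}/(6)! × [f^{(5)}(27) − f^{(5)}(9)] = 1/30240 × (9.31796e-07 − 1.63670e-06) = -2.33102e-11.

S_3 ≈ 208.433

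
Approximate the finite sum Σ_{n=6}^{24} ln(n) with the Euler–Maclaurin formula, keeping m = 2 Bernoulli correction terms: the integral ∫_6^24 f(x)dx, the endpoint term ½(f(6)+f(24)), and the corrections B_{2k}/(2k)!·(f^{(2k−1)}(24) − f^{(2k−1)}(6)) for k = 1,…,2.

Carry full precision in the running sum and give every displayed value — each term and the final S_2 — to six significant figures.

Integral: ∫_6^24 ln(x) dx = 47.5227.
Endpoint term: (f(6) + f(24))/2 = (1.79176 + 3.17805)/2 = 2.48491.
So far: 50.0076.
Order-1 term: 1/12 · (0.0416667 − 0.166667) = -0.0104167.
Running total after k=1: 49.9972.
Order-2 term: −1/720 · (0.000144676 − 0.00925926) = 1.26591e-05.

S_2 ≈ 49.9972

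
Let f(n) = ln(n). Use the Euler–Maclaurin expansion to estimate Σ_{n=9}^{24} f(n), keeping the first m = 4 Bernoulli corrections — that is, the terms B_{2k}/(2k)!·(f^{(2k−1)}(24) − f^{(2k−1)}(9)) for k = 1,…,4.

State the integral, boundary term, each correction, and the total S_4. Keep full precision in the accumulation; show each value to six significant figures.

Integral: ∫_9^24 ln(x) dx = 41.4983.
½[f(9) + f(24)] = ½[2.19722 + 3.17805] = 2.68764.
So far: 44.1859.
k=1: B_{2}/(2)! × [f^{(1)}(24) − f^{(1)}(9)] = 1/12 × (0.0416667 − 0.111111) = -0.00578704.
Running total after k=1: 44.1801.
k=2: B_{4}/(4)! × [f^{(3)}(24) − f^{(3)}(9)] = −1/720 × (0.000144676 − 0.00274348) = 3.60946e-06.
Running total after k=2: 44.1801.
k=3: B_{6}/(6)! × [f^{(5)}(24) − f^{(5)}(9)] = 1/30240 × (3.01408e-06 − 0.000406442) = -1.33409e-08.
Running total after k=3: 44.1801.
k=4: B_{8}/(8)! × [f^{(7)}(24) − f^{(7)}(9)] = −1/1209600 × (1.56983e-07 − 0.000150534) = 1.24320e-10.

S_4 ≈ 44.1801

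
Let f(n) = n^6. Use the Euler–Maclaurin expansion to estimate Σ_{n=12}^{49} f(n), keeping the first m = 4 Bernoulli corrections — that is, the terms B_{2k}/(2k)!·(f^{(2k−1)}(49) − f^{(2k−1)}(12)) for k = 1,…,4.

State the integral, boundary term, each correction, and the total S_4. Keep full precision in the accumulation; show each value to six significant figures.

S_4 ≈ 1.03947e+11

The integral term ∫_12^49 x^6 dx = 9.68839e+10.
Endpoint term: (f(12) + f(49))/2 = (2.98598e+06 + 1.38413e+10)/2 = 6.92214e+09.
So far: 1.03806e+11.
Order-1 term: 1/12 · (1.69485e+09 − 1.49299e+06) = 1.41113e+08.
Partial sum through k=1: 1.03947e+11.
Order-2 term: −1/720 · (1.41179e+07 − 207360) = -19320.2.
Partial sum through k=2: 1.03947e+11.
Order-3 term: 1/30240 · (35280.0 − 8640.00) = 0.880952.
Partial sum through k=3: 1.03947e+11.
Order-4 term: −1/1209600 · (0.00000 − 0.00000) = 0.00000.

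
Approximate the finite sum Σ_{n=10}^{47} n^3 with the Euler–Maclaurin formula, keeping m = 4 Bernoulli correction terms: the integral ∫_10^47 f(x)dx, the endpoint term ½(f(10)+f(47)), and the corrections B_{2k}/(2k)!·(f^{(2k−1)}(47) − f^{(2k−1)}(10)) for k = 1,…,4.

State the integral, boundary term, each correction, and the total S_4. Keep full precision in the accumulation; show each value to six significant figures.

S_4 ≈ 1.27036e+06

Integral: ∫_10^47 x^3 dx = 1.21742e+06.
Endpoint term: (f(10) + f(47))/2 = (1000.00 + 103823)/2 = 52411.5.
So far: 1.26983e+06.
Correction k=1: B_{2}/2! · (f^{(1)}(47) − f^{(1)}(10)) = 1/12 · (6627.00 − 300.000) = 527.250.
Running total after k=1: 1.27036e+06.
Correction k=2: B_{4}/4! · (f^{(3)}(47) − f^{(3)}(10)) = −1/720 · (6.00000 − 6.00000) = 0.00000.
Running total after k=2: 1.27036e+06.
Correction k=3: B_{6}/6! · (f^{(5)}(47) − f^{(5)}(10)) = 1/30240 · (0.00000 − 0.00000) = 0.00000.
Running total after k=3: 1.27036e+06.
Correction k=4: B_{8}/8! · (f^{(7)}(47) − f^{(7)}(10)) = −1/1209600 · (0.00000 − 0.00000) = 0.00000.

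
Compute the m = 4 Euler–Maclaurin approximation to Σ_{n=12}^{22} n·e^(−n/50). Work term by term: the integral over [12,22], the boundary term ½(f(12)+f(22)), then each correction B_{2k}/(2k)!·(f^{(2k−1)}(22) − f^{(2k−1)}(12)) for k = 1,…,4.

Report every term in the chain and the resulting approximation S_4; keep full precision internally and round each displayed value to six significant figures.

S_4 ≈ 131.800

∫_12^22 x·e^(−x/50) dx evaluates to 120.015.
Endpoint term: (f(12) + f(22))/2 = (9.43953 + 14.1688)/2 = 11.8042.
Running total after boundary: 131.819.
Correction k=1: B_{2}/2! · (f^{(1)}(22) − f^{(1)}(12)) = 1/12 · (0.360660 − 0.597837) = -0.0197647.
After k=1: 131.800.
Correction k=2: B_{4}/4! · (f^{(3)}(22) − f^{(3)}(12)) = −1/720 · (0.000659493 − 0.000868437) = 2.90200e-07.
After k=2: 131.800.
Correction k=3: B_{6}/6! · (f^{(5)}(22) − f^{(5)}(12)) = 1/30240 · (4.69889e-07 − 5.99096e-07) = -4.27271e-12.
After k=3: 131.800.
Correction k=4: B_{8}/8! · (f^{(7)}(22) − f^{(7)}(12)) = −1/1209600 · (2.70392e-10 − 3.40327e-10) = 5.78162e-17.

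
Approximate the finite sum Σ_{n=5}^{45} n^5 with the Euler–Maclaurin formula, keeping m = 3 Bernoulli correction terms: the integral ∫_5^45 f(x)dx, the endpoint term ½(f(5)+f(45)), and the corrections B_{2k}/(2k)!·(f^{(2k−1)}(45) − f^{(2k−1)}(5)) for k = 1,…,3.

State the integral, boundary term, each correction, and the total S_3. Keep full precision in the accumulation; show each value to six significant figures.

S_3 ≈ 1.47793e+09

The integral term ∫_5^45 x^5 dx = 1.38396e+09.
½[f(5) + f(45)] = ½[3125.00 + 1.84528e+08] = 9.22656e+07.
Running total after boundary: 1.47622e+09.
Order-1 term: 1/12 · (2.05031e+07 − 3125.00) = 1.70833e+06.
Partial sum through k=1: 1.47793e+09.
Order-2 term: −1/720 · (121500 − 1500.00) = -166.667.
Partial sum through k=2: 1.47793e+09.
Order-3 term: 1/30240 · (120.000 − 120.000) = 0.00000.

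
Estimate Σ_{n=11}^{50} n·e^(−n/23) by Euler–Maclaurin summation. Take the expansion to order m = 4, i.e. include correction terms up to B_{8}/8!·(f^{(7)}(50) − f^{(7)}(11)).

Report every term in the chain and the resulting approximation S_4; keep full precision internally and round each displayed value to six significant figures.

The integral term ∫_11^50 x·e^(−x/23) dx = 293.775.
½[f(11) + f(50)] = ½[6.81847 + 5.68659] = 6.25253.
Integral + boundary = 300.028.
Correction k=1: B_{2}/2! · (f^{(1)}(50) − f^{(1)}(11)) = 1/12 · (-0.133511 − 0.323405) = -0.0380764.
After k=1: 299.990.
Correction k=2: B_{4}/4! · (f^{(3)}(50) − f^{(3)}(11)) = −1/720 · (0.000177604 − 0.00295487) = 3.85731e-06.
After k=2: 299.990.
Correction k=3: B_{6}/6! · (f^{(5)}(50) − f^{(5)}(11)) = 1/30240 · (1.14857e-06 − 1.00159e-05) = -2.93231e-10.
After k=3: 299.990.
Correction k=4: B_{8}/8! · (f^{(7)}(50) − f^{(7)}(11)) = −1/1209600 · (3.70774e-09 − 2.73080e-08) = 1.95108e-14.

S_4 ≈ 299.990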